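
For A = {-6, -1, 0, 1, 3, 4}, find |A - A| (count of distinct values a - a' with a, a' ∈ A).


A - A = {a - a' : a, a' ∈ A}; |A| = 6.
Bounds: 2|A|-1 ≤ |A - A| ≤ |A|² - |A| + 1, i.e. 11 ≤ |A - A| ≤ 31.
Note: 0 ∈ A - A always (from a - a). The set is symmetric: if d ∈ A - A then -d ∈ A - A.
Enumerate nonzero differences d = a - a' with a > a' (then include -d):
Positive differences: {1, 2, 3, 4, 5, 6, 7, 9, 10}
Full difference set: {0} ∪ (positive diffs) ∪ (negative diffs).
|A - A| = 1 + 2·9 = 19 (matches direct enumeration: 19).

|A - A| = 19


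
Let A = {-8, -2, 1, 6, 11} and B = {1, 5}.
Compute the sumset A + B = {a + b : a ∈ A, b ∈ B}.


A + B = {a + b : a ∈ A, b ∈ B}.
Enumerate all |A|·|B| = 5·2 = 10 pairs (a, b) and collect distinct sums.
a = -8: -8+1=-7, -8+5=-3
a = -2: -2+1=-1, -2+5=3
a = 1: 1+1=2, 1+5=6
a = 6: 6+1=7, 6+5=11
a = 11: 11+1=12, 11+5=16
Collecting distinct sums: A + B = {-7, -3, -1, 2, 3, 6, 7, 11, 12, 16}
|A + B| = 10

A + B = {-7, -3, -1, 2, 3, 6, 7, 11, 12, 16}


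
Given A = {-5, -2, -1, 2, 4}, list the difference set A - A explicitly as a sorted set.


A - A = {a - a' : a, a' ∈ A}.
Compute a - a' for each ordered pair (a, a'):
a = -5: -5--5=0, -5--2=-3, -5--1=-4, -5-2=-7, -5-4=-9
a = -2: -2--5=3, -2--2=0, -2--1=-1, -2-2=-4, -2-4=-6
a = -1: -1--5=4, -1--2=1, -1--1=0, -1-2=-3, -1-4=-5
a = 2: 2--5=7, 2--2=4, 2--1=3, 2-2=0, 2-4=-2
a = 4: 4--5=9, 4--2=6, 4--1=5, 4-2=2, 4-4=0
Collecting distinct values (and noting 0 appears from a-a):
A - A = {-9, -7, -6, -5, -4, -3, -2, -1, 0, 1, 2, 3, 4, 5, 6, 7, 9}
|A - A| = 17

A - A = {-9, -7, -6, -5, -4, -3, -2, -1, 0, 1, 2, 3, 4, 5, 6, 7, 9}


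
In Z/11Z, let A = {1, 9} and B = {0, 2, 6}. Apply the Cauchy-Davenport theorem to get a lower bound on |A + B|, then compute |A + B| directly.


Cauchy-Davenport: |A + B| ≥ min(p, |A| + |B| - 1) for A, B nonempty in Z/pZ.
|A| = 2, |B| = 3, p = 11.
CD lower bound = min(11, 2 + 3 - 1) = min(11, 4) = 4.
Compute A + B mod 11 directly:
a = 1: 1+0=1, 1+2=3, 1+6=7
a = 9: 9+0=9, 9+2=0, 9+6=4
A + B = {0, 1, 3, 4, 7, 9}, so |A + B| = 6.
Verify: 6 ≥ 4? Yes ✓.

CD lower bound = 4, actual |A + B| = 6.


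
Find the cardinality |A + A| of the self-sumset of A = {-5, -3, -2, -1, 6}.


A + A = {a + a' : a, a' ∈ A}; |A| = 5.
General bounds: 2|A| - 1 ≤ |A + A| ≤ |A|(|A|+1)/2, i.e. 9 ≤ |A + A| ≤ 15.
Lower bound 2|A|-1 is attained iff A is an arithmetic progression.
Enumerate sums a + a' for a ≤ a' (symmetric, so this suffices):
a = -5: -5+-5=-10, -5+-3=-8, -5+-2=-7, -5+-1=-6, -5+6=1
a = -3: -3+-3=-6, -3+-2=-5, -3+-1=-4, -3+6=3
a = -2: -2+-2=-4, -2+-1=-3, -2+6=4
a = -1: -1+-1=-2, -1+6=5
a = 6: 6+6=12
Distinct sums: {-10, -8, -7, -6, -5, -4, -3, -2, 1, 3, 4, 5, 12}
|A + A| = 13

|A + A| = 13


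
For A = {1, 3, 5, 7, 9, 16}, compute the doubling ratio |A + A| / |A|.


|A| = 6.
Compute A + A by enumerating all 36 pairs.
A + A = {2, 4, 6, 8, 10, 12, 14, 16, 17, 18, 19, 21, 23, 25, 32}, so |A + A| = 15.
K = |A + A| / |A| = 15/6 = 5/2 ≈ 2.5000.
Reference: AP of size 6 gives K = 11/6 ≈ 1.8333; a fully generic set of size 6 gives K ≈ 3.5000.

|A| = 6, |A + A| = 15, K = 15/6 = 5/2.


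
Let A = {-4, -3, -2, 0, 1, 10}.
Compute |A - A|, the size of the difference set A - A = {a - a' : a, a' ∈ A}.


A - A = {a - a' : a, a' ∈ A}; |A| = 6.
Bounds: 2|A|-1 ≤ |A - A| ≤ |A|² - |A| + 1, i.e. 11 ≤ |A - A| ≤ 31.
Note: 0 ∈ A - A always (from a - a). The set is symmetric: if d ∈ A - A then -d ∈ A - A.
Enumerate nonzero differences d = a - a' with a > a' (then include -d):
Positive differences: {1, 2, 3, 4, 5, 9, 10, 12, 13, 14}
Full difference set: {0} ∪ (positive diffs) ∪ (negative diffs).
|A - A| = 1 + 2·10 = 21 (matches direct enumeration: 21).

|A - A| = 21


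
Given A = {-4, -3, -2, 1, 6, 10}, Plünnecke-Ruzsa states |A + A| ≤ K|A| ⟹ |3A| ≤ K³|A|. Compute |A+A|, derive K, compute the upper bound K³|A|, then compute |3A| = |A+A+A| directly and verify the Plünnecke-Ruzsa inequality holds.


|A| = 6.
Step 1: Compute A + A by enumerating all 36 pairs.
A + A = {-8, -7, -6, -5, -4, -3, -2, -1, 2, 3, 4, 6, 7, 8, 11, 12, 16, 20}, so |A + A| = 18.
Step 2: Doubling constant K = |A + A|/|A| = 18/6 = 18/6 ≈ 3.0000.
Step 3: Plünnecke-Ruzsa gives |3A| ≤ K³·|A| = (3.0000)³ · 6 ≈ 162.0000.
Step 4: Compute 3A = A + A + A directly by enumerating all triples (a,b,c) ∈ A³; |3A| = 33.
Step 5: Check 33 ≤ 162.0000? Yes ✓.

K = 18/6, Plünnecke-Ruzsa bound K³|A| ≈ 162.0000, |3A| = 33, inequality holds.


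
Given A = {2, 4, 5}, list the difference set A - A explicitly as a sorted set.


A - A = {a - a' : a, a' ∈ A}.
Compute a - a' for each ordered pair (a, a'):
a = 2: 2-2=0, 2-4=-2, 2-5=-3
a = 4: 4-2=2, 4-4=0, 4-5=-1
a = 5: 5-2=3, 5-4=1, 5-5=0
Collecting distinct values (and noting 0 appears from a-a):
A - A = {-3, -2, -1, 0, 1, 2, 3}
|A - A| = 7

A - A = {-3, -2, -1, 0, 1, 2, 3}


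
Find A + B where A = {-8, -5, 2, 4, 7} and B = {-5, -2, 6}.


A + B = {a + b : a ∈ A, b ∈ B}.
Enumerate all |A|·|B| = 5·3 = 15 pairs (a, b) and collect distinct sums.
a = -8: -8+-5=-13, -8+-2=-10, -8+6=-2
a = -5: -5+-5=-10, -5+-2=-7, -5+6=1
a = 2: 2+-5=-3, 2+-2=0, 2+6=8
a = 4: 4+-5=-1, 4+-2=2, 4+6=10
a = 7: 7+-5=2, 7+-2=5, 7+6=13
Collecting distinct sums: A + B = {-13, -10, -7, -3, -2, -1, 0, 1, 2, 5, 8, 10, 13}
|A + B| = 13

A + B = {-13, -10, -7, -3, -2, -1, 0, 1, 2, 5, 8, 10, 13}


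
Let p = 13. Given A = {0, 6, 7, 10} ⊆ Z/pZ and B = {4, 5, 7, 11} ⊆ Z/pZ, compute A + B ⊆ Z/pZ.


Work in Z/13Z: reduce every sum a + b modulo 13.
Enumerate all 16 pairs:
a = 0: 0+4=4, 0+5=5, 0+7=7, 0+11=11
a = 6: 6+4=10, 6+5=11, 6+7=0, 6+11=4
a = 7: 7+4=11, 7+5=12, 7+7=1, 7+11=5
a = 10: 10+4=1, 10+5=2, 10+7=4, 10+11=8
Distinct residues collected: {0, 1, 2, 4, 5, 7, 8, 10, 11, 12}
|A + B| = 10 (out of 13 total residues).

A + B = {0, 1, 2, 4, 5, 7, 8, 10, 11, 12}


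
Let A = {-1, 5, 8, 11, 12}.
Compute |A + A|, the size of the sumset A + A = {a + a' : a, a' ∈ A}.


A + A = {a + a' : a, a' ∈ A}; |A| = 5.
General bounds: 2|A| - 1 ≤ |A + A| ≤ |A|(|A|+1)/2, i.e. 9 ≤ |A + A| ≤ 15.
Lower bound 2|A|-1 is attained iff A is an arithmetic progression.
Enumerate sums a + a' for a ≤ a' (symmetric, so this suffices):
a = -1: -1+-1=-2, -1+5=4, -1+8=7, -1+11=10, -1+12=11
a = 5: 5+5=10, 5+8=13, 5+11=16, 5+12=17
a = 8: 8+8=16, 8+11=19, 8+12=20
a = 11: 11+11=22, 11+12=23
a = 12: 12+12=24
Distinct sums: {-2, 4, 7, 10, 11, 13, 16, 17, 19, 20, 22, 23, 24}
|A + A| = 13

|A + A| = 13


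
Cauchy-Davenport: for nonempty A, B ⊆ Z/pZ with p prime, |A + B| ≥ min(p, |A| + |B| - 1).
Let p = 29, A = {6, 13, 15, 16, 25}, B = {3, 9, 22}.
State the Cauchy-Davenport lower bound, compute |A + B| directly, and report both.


Cauchy-Davenport: |A + B| ≥ min(p, |A| + |B| - 1) for A, B nonempty in Z/pZ.
|A| = 5, |B| = 3, p = 29.
CD lower bound = min(29, 5 + 3 - 1) = min(29, 7) = 7.
Compute A + B mod 29 directly:
a = 6: 6+3=9, 6+9=15, 6+22=28
a = 13: 13+3=16, 13+9=22, 13+22=6
a = 15: 15+3=18, 15+9=24, 15+22=8
a = 16: 16+3=19, 16+9=25, 16+22=9
a = 25: 25+3=28, 25+9=5, 25+22=18
A + B = {5, 6, 8, 9, 15, 16, 18, 19, 22, 24, 25, 28}, so |A + B| = 12.
Verify: 12 ≥ 7? Yes ✓.

CD lower bound = 7, actual |A + B| = 12.


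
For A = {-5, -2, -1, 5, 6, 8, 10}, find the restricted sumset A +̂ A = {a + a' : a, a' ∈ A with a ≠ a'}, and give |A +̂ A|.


Restricted sumset: A +̂ A = {a + a' : a ∈ A, a' ∈ A, a ≠ a'}.
Equivalently, take A + A and drop any sum 2a that is achievable ONLY as a + a for a ∈ A (i.e. sums representable only with equal summands).
Enumerate pairs (a, a') with a < a' (symmetric, so each unordered pair gives one sum; this covers all a ≠ a'):
  -5 + -2 = -7
  -5 + -1 = -6
  -5 + 5 = 0
  -5 + 6 = 1
  -5 + 8 = 3
  -5 + 10 = 5
  -2 + -1 = -3
  -2 + 5 = 3
  -2 + 6 = 4
  -2 + 8 = 6
  -2 + 10 = 8
  -1 + 5 = 4
  -1 + 6 = 5
  -1 + 8 = 7
  -1 + 10 = 9
  5 + 6 = 11
  5 + 8 = 13
  5 + 10 = 15
  6 + 8 = 14
  6 + 10 = 16
  8 + 10 = 18
Collected distinct sums: {-7, -6, -3, 0, 1, 3, 4, 5, 6, 7, 8, 9, 11, 13, 14, 15, 16, 18}
|A +̂ A| = 18
(Reference bound: |A +̂ A| ≥ 2|A| - 3 for |A| ≥ 2, with |A| = 7 giving ≥ 11.)

|A +̂ A| = 18


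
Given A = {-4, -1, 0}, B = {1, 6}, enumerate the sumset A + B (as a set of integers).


A + B = {a + b : a ∈ A, b ∈ B}.
Enumerate all |A|·|B| = 3·2 = 6 pairs (a, b) and collect distinct sums.
a = -4: -4+1=-3, -4+6=2
a = -1: -1+1=0, -1+6=5
a = 0: 0+1=1, 0+6=6
Collecting distinct sums: A + B = {-3, 0, 1, 2, 5, 6}
|A + B| = 6

A + B = {-3, 0, 1, 2, 5, 6}


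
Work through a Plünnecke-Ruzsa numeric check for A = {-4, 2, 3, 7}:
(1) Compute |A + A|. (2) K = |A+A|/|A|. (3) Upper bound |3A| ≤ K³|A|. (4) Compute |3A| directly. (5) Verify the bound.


|A| = 4.
Step 1: Compute A + A by enumerating all 16 pairs.
A + A = {-8, -2, -1, 3, 4, 5, 6, 9, 10, 14}, so |A + A| = 10.
Step 2: Doubling constant K = |A + A|/|A| = 10/4 = 10/4 ≈ 2.5000.
Step 3: Plünnecke-Ruzsa gives |3A| ≤ K³·|A| = (2.5000)³ · 4 ≈ 62.5000.
Step 4: Compute 3A = A + A + A directly by enumerating all triples (a,b,c) ∈ A³; |3A| = 19.
Step 5: Check 19 ≤ 62.5000? Yes ✓.

K = 10/4, Plünnecke-Ruzsa bound K³|A| ≈ 62.5000, |3A| = 19, inequality holds.


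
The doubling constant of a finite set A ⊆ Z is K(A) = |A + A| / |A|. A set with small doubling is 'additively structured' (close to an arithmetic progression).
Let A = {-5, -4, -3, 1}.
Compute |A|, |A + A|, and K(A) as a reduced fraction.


|A| = 4.
Compute A + A by enumerating all 16 pairs.
A + A = {-10, -9, -8, -7, -6, -4, -3, -2, 2}, so |A + A| = 9.
K = |A + A| / |A| = 9/4 (already in lowest terms) ≈ 2.2500.
Reference: AP of size 4 gives K = 7/4 ≈ 1.7500; a fully generic set of size 4 gives K ≈ 2.5000.

|A| = 4, |A + A| = 9, K = 9/4.


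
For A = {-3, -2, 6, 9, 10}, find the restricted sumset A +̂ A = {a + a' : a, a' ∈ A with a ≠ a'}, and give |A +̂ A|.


Restricted sumset: A +̂ A = {a + a' : a ∈ A, a' ∈ A, a ≠ a'}.
Equivalently, take A + A and drop any sum 2a that is achievable ONLY as a + a for a ∈ A (i.e. sums representable only with equal summands).
Enumerate pairs (a, a') with a < a' (symmetric, so each unordered pair gives one sum; this covers all a ≠ a'):
  -3 + -2 = -5
  -3 + 6 = 3
  -3 + 9 = 6
  -3 + 10 = 7
  -2 + 6 = 4
  -2 + 9 = 7
  -2 + 10 = 8
  6 + 9 = 15
  6 + 10 = 16
  9 + 10 = 19
Collected distinct sums: {-5, 3, 4, 6, 7, 8, 15, 16, 19}
|A +̂ A| = 9
(Reference bound: |A +̂ A| ≥ 2|A| - 3 for |A| ≥ 2, with |A| = 5 giving ≥ 7.)

|A +̂ A| = 9


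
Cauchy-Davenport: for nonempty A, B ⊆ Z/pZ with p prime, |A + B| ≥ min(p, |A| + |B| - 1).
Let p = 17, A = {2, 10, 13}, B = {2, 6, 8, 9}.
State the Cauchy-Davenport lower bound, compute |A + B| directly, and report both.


Cauchy-Davenport: |A + B| ≥ min(p, |A| + |B| - 1) for A, B nonempty in Z/pZ.
|A| = 3, |B| = 4, p = 17.
CD lower bound = min(17, 3 + 4 - 1) = min(17, 6) = 6.
Compute A + B mod 17 directly:
a = 2: 2+2=4, 2+6=8, 2+8=10, 2+9=11
a = 10: 10+2=12, 10+6=16, 10+8=1, 10+9=2
a = 13: 13+2=15, 13+6=2, 13+8=4, 13+9=5
A + B = {1, 2, 4, 5, 8, 10, 11, 12, 15, 16}, so |A + B| = 10.
Verify: 10 ≥ 6? Yes ✓.

CD lower bound = 6, actual |A + B| = 10.


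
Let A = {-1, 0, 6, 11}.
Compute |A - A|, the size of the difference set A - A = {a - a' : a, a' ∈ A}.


A - A = {a - a' : a, a' ∈ A}; |A| = 4.
Bounds: 2|A|-1 ≤ |A - A| ≤ |A|² - |A| + 1, i.e. 7 ≤ |A - A| ≤ 13.
Note: 0 ∈ A - A always (from a - a). The set is symmetric: if d ∈ A - A then -d ∈ A - A.
Enumerate nonzero differences d = a - a' with a > a' (then include -d):
Positive differences: {1, 5, 6, 7, 11, 12}
Full difference set: {0} ∪ (positive diffs) ∪ (negative diffs).
|A - A| = 1 + 2·6 = 13 (matches direct enumeration: 13).

|A - A| = 13


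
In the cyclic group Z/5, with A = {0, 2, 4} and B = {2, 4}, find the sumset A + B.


Work in Z/5Z: reduce every sum a + b modulo 5.
Enumerate all 6 pairs:
a = 0: 0+2=2, 0+4=4
a = 2: 2+2=4, 2+4=1
a = 4: 4+2=1, 4+4=3
Distinct residues collected: {1, 2, 3, 4}
|A + B| = 4 (out of 5 total residues).

A + B = {1, 2, 3, 4}


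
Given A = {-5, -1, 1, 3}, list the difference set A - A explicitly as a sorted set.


A - A = {a - a' : a, a' ∈ A}.
Compute a - a' for each ordered pair (a, a'):
a = -5: -5--5=0, -5--1=-4, -5-1=-6, -5-3=-8
a = -1: -1--5=4, -1--1=0, -1-1=-2, -1-3=-4
a = 1: 1--5=6, 1--1=2, 1-1=0, 1-3=-2
a = 3: 3--5=8, 3--1=4, 3-1=2, 3-3=0
Collecting distinct values (and noting 0 appears from a-a):
A - A = {-8, -6, -4, -2, 0, 2, 4, 6, 8}
|A - A| = 9

A - A = {-8, -6, -4, -2, 0, 2, 4, 6, 8}


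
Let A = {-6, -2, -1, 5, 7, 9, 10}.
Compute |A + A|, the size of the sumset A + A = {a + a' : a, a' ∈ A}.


A + A = {a + a' : a, a' ∈ A}; |A| = 7.
General bounds: 2|A| - 1 ≤ |A + A| ≤ |A|(|A|+1)/2, i.e. 13 ≤ |A + A| ≤ 28.
Lower bound 2|A|-1 is attained iff A is an arithmetic progression.
Enumerate sums a + a' for a ≤ a' (symmetric, so this suffices):
a = -6: -6+-6=-12, -6+-2=-8, -6+-1=-7, -6+5=-1, -6+7=1, -6+9=3, -6+10=4
a = -2: -2+-2=-4, -2+-1=-3, -2+5=3, -2+7=5, -2+9=7, -2+10=8
a = -1: -1+-1=-2, -1+5=4, -1+7=6, -1+9=8, -1+10=9
a = 5: 5+5=10, 5+7=12, 5+9=14, 5+10=15
a = 7: 7+7=14, 7+9=16, 7+10=17
a = 9: 9+9=18, 9+10=19
a = 10: 10+10=20
Distinct sums: {-12, -8, -7, -4, -3, -2, -1, 1, 3, 4, 5, 6, 7, 8, 9, 10, 12, 14, 15, 16, 17, 18, 19, 20}
|A + A| = 24

|A + A| = 24


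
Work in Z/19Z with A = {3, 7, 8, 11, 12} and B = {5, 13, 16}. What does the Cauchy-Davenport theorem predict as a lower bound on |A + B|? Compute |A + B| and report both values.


Cauchy-Davenport: |A + B| ≥ min(p, |A| + |B| - 1) for A, B nonempty in Z/pZ.
|A| = 5, |B| = 3, p = 19.
CD lower bound = min(19, 5 + 3 - 1) = min(19, 7) = 7.
Compute A + B mod 19 directly:
a = 3: 3+5=8, 3+13=16, 3+16=0
a = 7: 7+5=12, 7+13=1, 7+16=4
a = 8: 8+5=13, 8+13=2, 8+16=5
a = 11: 11+5=16, 11+13=5, 11+16=8
a = 12: 12+5=17, 12+13=6, 12+16=9
A + B = {0, 1, 2, 4, 5, 6, 8, 9, 12, 13, 16, 17}, so |A + B| = 12.
Verify: 12 ≥ 7? Yes ✓.

CD lower bound = 7, actual |A + B| = 12.


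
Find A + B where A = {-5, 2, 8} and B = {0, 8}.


A + B = {a + b : a ∈ A, b ∈ B}.
Enumerate all |A|·|B| = 3·2 = 6 pairs (a, b) and collect distinct sums.
a = -5: -5+0=-5, -5+8=3
a = 2: 2+0=2, 2+8=10
a = 8: 8+0=8, 8+8=16
Collecting distinct sums: A + B = {-5, 2, 3, 8, 10, 16}
|A + B| = 6

A + B = {-5, 2, 3, 8, 10, 16}


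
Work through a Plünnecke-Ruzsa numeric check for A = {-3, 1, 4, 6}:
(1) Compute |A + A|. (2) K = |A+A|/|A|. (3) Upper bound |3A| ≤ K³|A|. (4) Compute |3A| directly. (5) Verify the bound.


|A| = 4.
Step 1: Compute A + A by enumerating all 16 pairs.
A + A = {-6, -2, 1, 2, 3, 5, 7, 8, 10, 12}, so |A + A| = 10.
Step 2: Doubling constant K = |A + A|/|A| = 10/4 = 10/4 ≈ 2.5000.
Step 3: Plünnecke-Ruzsa gives |3A| ≤ K³·|A| = (2.5000)³ · 4 ≈ 62.5000.
Step 4: Compute 3A = A + A + A directly by enumerating all triples (a,b,c) ∈ A³; |3A| = 19.
Step 5: Check 19 ≤ 62.5000? Yes ✓.

K = 10/4, Plünnecke-Ruzsa bound K³|A| ≈ 62.5000, |3A| = 19, inequality holds.


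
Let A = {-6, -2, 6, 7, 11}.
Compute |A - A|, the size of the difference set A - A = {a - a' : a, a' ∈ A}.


A - A = {a - a' : a, a' ∈ A}; |A| = 5.
Bounds: 2|A|-1 ≤ |A - A| ≤ |A|² - |A| + 1, i.e. 9 ≤ |A - A| ≤ 21.
Note: 0 ∈ A - A always (from a - a). The set is symmetric: if d ∈ A - A then -d ∈ A - A.
Enumerate nonzero differences d = a - a' with a > a' (then include -d):
Positive differences: {1, 4, 5, 8, 9, 12, 13, 17}
Full difference set: {0} ∪ (positive diffs) ∪ (negative diffs).
|A - A| = 1 + 2·8 = 17 (matches direct enumeration: 17).

|A - A| = 17


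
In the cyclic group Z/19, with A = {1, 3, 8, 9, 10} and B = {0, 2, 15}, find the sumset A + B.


Work in Z/19Z: reduce every sum a + b modulo 19.
Enumerate all 15 pairs:
a = 1: 1+0=1, 1+2=3, 1+15=16
a = 3: 3+0=3, 3+2=5, 3+15=18
a = 8: 8+0=8, 8+2=10, 8+15=4
a = 9: 9+0=9, 9+2=11, 9+15=5
a = 10: 10+0=10, 10+2=12, 10+15=6
Distinct residues collected: {1, 3, 4, 5, 6, 8, 9, 10, 11, 12, 16, 18}
|A + B| = 12 (out of 19 total residues).

A + B = {1, 3, 4, 5, 6, 8, 9, 10, 11, 12, 16, 18}


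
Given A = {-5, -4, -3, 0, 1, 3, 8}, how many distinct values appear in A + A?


A + A = {a + a' : a, a' ∈ A}; |A| = 7.
General bounds: 2|A| - 1 ≤ |A + A| ≤ |A|(|A|+1)/2, i.e. 13 ≤ |A + A| ≤ 28.
Lower bound 2|A|-1 is attained iff A is an arithmetic progression.
Enumerate sums a + a' for a ≤ a' (symmetric, so this suffices):
a = -5: -5+-5=-10, -5+-4=-9, -5+-3=-8, -5+0=-5, -5+1=-4, -5+3=-2, -5+8=3
a = -4: -4+-4=-8, -4+-3=-7, -4+0=-4, -4+1=-3, -4+3=-1, -4+8=4
a = -3: -3+-3=-6, -3+0=-3, -3+1=-2, -3+3=0, -3+8=5
a = 0: 0+0=0, 0+1=1, 0+3=3, 0+8=8
a = 1: 1+1=2, 1+3=4, 1+8=9
a = 3: 3+3=6, 3+8=11
a = 8: 8+8=16
Distinct sums: {-10, -9, -8, -7, -6, -5, -4, -3, -2, -1, 0, 1, 2, 3, 4, 5, 6, 8, 9, 11, 16}
|A + A| = 21

|A + A| = 21


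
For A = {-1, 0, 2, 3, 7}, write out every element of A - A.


A - A = {a - a' : a, a' ∈ A}.
Compute a - a' for each ordered pair (a, a'):
a = -1: -1--1=0, -1-0=-1, -1-2=-3, -1-3=-4, -1-7=-8
a = 0: 0--1=1, 0-0=0, 0-2=-2, 0-3=-3, 0-7=-7
a = 2: 2--1=3, 2-0=2, 2-2=0, 2-3=-1, 2-7=-5
a = 3: 3--1=4, 3-0=3, 3-2=1, 3-3=0, 3-7=-4
a = 7: 7--1=8, 7-0=7, 7-2=5, 7-3=4, 7-7=0
Collecting distinct values (and noting 0 appears from a-a):
A - A = {-8, -7, -5, -4, -3, -2, -1, 0, 1, 2, 3, 4, 5, 7, 8}
|A - A| = 15

A - A = {-8, -7, -5, -4, -3, -2, -1, 0, 1, 2, 3, 4, 5, 7, 8}


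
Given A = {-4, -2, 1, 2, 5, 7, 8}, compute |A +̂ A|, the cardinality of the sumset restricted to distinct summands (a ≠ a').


Restricted sumset: A +̂ A = {a + a' : a ∈ A, a' ∈ A, a ≠ a'}.
Equivalently, take A + A and drop any sum 2a that is achievable ONLY as a + a for a ∈ A (i.e. sums representable only with equal summands).
Enumerate pairs (a, a') with a < a' (symmetric, so each unordered pair gives one sum; this covers all a ≠ a'):
  -4 + -2 = -6
  -4 + 1 = -3
  -4 + 2 = -2
  -4 + 5 = 1
  -4 + 7 = 3
  -4 + 8 = 4
  -2 + 1 = -1
  -2 + 2 = 0
  -2 + 5 = 3
  -2 + 7 = 5
  -2 + 8 = 6
  1 + 2 = 3
  1 + 5 = 6
  1 + 7 = 8
  1 + 8 = 9
  2 + 5 = 7
  2 + 7 = 9
  2 + 8 = 10
  5 + 7 = 12
  5 + 8 = 13
  7 + 8 = 15
Collected distinct sums: {-6, -3, -2, -1, 0, 1, 3, 4, 5, 6, 7, 8, 9, 10, 12, 13, 15}
|A +̂ A| = 17
(Reference bound: |A +̂ A| ≥ 2|A| - 3 for |A| ≥ 2, with |A| = 7 giving ≥ 11.)

|A +̂ A| = 17


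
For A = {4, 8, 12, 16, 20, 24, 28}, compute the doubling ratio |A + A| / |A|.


|A| = 7.
Compute A + A by enumerating all 49 pairs.
A + A = {8, 12, 16, 20, 24, 28, 32, 36, 40, 44, 48, 52, 56}, so |A + A| = 13.
K = |A + A| / |A| = 13/7 (already in lowest terms) ≈ 1.8571.
Reference: AP of size 7 gives K = 13/7 ≈ 1.8571; a fully generic set of size 7 gives K ≈ 4.0000.

|A| = 7, |A + A| = 13, K = 13/7.


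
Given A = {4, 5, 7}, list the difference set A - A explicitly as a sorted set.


A - A = {a - a' : a, a' ∈ A}.
Compute a - a' for each ordered pair (a, a'):
a = 4: 4-4=0, 4-5=-1, 4-7=-3
a = 5: 5-4=1, 5-5=0, 5-7=-2
a = 7: 7-4=3, 7-5=2, 7-7=0
Collecting distinct values (and noting 0 appears from a-a):
A - A = {-3, -2, -1, 0, 1, 2, 3}
|A - A| = 7

A - A = {-3, -2, -1, 0, 1, 2, 3}


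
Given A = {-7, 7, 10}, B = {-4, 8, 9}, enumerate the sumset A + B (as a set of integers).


A + B = {a + b : a ∈ A, b ∈ B}.
Enumerate all |A|·|B| = 3·3 = 9 pairs (a, b) and collect distinct sums.
a = -7: -7+-4=-11, -7+8=1, -7+9=2
a = 7: 7+-4=3, 7+8=15, 7+9=16
a = 10: 10+-4=6, 10+8=18, 10+9=19
Collecting distinct sums: A + B = {-11, 1, 2, 3, 6, 15, 16, 18, 19}
|A + B| = 9

A + B = {-11, 1, 2, 3, 6, 15, 16, 18, 19}


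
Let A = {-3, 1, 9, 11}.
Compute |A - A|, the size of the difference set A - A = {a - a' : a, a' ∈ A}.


A - A = {a - a' : a, a' ∈ A}; |A| = 4.
Bounds: 2|A|-1 ≤ |A - A| ≤ |A|² - |A| + 1, i.e. 7 ≤ |A - A| ≤ 13.
Note: 0 ∈ A - A always (from a - a). The set is symmetric: if d ∈ A - A then -d ∈ A - A.
Enumerate nonzero differences d = a - a' with a > a' (then include -d):
Positive differences: {2, 4, 8, 10, 12, 14}
Full difference set: {0} ∪ (positive diffs) ∪ (negative diffs).
|A - A| = 1 + 2·6 = 13 (matches direct enumeration: 13).

|A - A| = 13


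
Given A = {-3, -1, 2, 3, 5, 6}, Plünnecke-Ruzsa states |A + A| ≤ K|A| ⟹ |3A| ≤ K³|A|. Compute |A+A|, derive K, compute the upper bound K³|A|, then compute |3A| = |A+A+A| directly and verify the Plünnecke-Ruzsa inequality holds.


|A| = 6.
Step 1: Compute A + A by enumerating all 36 pairs.
A + A = {-6, -4, -2, -1, 0, 1, 2, 3, 4, 5, 6, 7, 8, 9, 10, 11, 12}, so |A + A| = 17.
Step 2: Doubling constant K = |A + A|/|A| = 17/6 = 17/6 ≈ 2.8333.
Step 3: Plünnecke-Ruzsa gives |3A| ≤ K³·|A| = (2.8333)³ · 6 ≈ 136.4722.
Step 4: Compute 3A = A + A + A directly by enumerating all triples (a,b,c) ∈ A³; |3A| = 26.
Step 5: Check 26 ≤ 136.4722? Yes ✓.

K = 17/6, Plünnecke-Ruzsa bound K³|A| ≈ 136.4722, |3A| = 26, inequality holds.


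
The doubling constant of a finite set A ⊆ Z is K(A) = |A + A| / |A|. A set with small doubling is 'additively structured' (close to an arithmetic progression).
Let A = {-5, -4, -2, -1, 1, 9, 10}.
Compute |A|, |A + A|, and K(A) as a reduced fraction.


|A| = 7.
Compute A + A by enumerating all 49 pairs.
A + A = {-10, -9, -8, -7, -6, -5, -4, -3, -2, -1, 0, 2, 4, 5, 6, 7, 8, 9, 10, 11, 18, 19, 20}, so |A + A| = 23.
K = |A + A| / |A| = 23/7 (already in lowest terms) ≈ 3.2857.
Reference: AP of size 7 gives K = 13/7 ≈ 1.8571; a fully generic set of size 7 gives K ≈ 4.0000.

|A| = 7, |A + A| = 23, K = 23/7.


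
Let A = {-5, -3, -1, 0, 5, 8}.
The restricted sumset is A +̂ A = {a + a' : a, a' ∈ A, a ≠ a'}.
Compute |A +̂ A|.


Restricted sumset: A +̂ A = {a + a' : a ∈ A, a' ∈ A, a ≠ a'}.
Equivalently, take A + A and drop any sum 2a that is achievable ONLY as a + a for a ∈ A (i.e. sums representable only with equal summands).
Enumerate pairs (a, a') with a < a' (symmetric, so each unordered pair gives one sum; this covers all a ≠ a'):
  -5 + -3 = -8
  -5 + -1 = -6
  -5 + 0 = -5
  -5 + 5 = 0
  -5 + 8 = 3
  -3 + -1 = -4
  -3 + 0 = -3
  -3 + 5 = 2
  -3 + 8 = 5
  -1 + 0 = -1
  -1 + 5 = 4
  -1 + 8 = 7
  0 + 5 = 5
  0 + 8 = 8
  5 + 8 = 13
Collected distinct sums: {-8, -6, -5, -4, -3, -1, 0, 2, 3, 4, 5, 7, 8, 13}
|A +̂ A| = 14
(Reference bound: |A +̂ A| ≥ 2|A| - 3 for |A| ≥ 2, with |A| = 6 giving ≥ 9.)

|A +̂ A| = 14


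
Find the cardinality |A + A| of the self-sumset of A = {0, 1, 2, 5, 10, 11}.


A + A = {a + a' : a, a' ∈ A}; |A| = 6.
General bounds: 2|A| - 1 ≤ |A + A| ≤ |A|(|A|+1)/2, i.e. 11 ≤ |A + A| ≤ 21.
Lower bound 2|A|-1 is attained iff A is an arithmetic progression.
Enumerate sums a + a' for a ≤ a' (symmetric, so this suffices):
a = 0: 0+0=0, 0+1=1, 0+2=2, 0+5=5, 0+10=10, 0+11=11
a = 1: 1+1=2, 1+2=3, 1+5=6, 1+10=11, 1+11=12
a = 2: 2+2=4, 2+5=7, 2+10=12, 2+11=13
a = 5: 5+5=10, 5+10=15, 5+11=16
a = 10: 10+10=20, 10+11=21
a = 11: 11+11=22
Distinct sums: {0, 1, 2, 3, 4, 5, 6, 7, 10, 11, 12, 13, 15, 16, 20, 21, 22}
|A + A| = 17

|A + A| = 17


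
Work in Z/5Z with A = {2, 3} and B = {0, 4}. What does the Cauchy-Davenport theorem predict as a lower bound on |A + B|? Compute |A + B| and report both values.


Cauchy-Davenport: |A + B| ≥ min(p, |A| + |B| - 1) for A, B nonempty in Z/pZ.
|A| = 2, |B| = 2, p = 5.
CD lower bound = min(5, 2 + 2 - 1) = min(5, 3) = 3.
Compute A + B mod 5 directly:
a = 2: 2+0=2, 2+4=1
a = 3: 3+0=3, 3+4=2
A + B = {1, 2, 3}, so |A + B| = 3.
Verify: 3 ≥ 3? Yes ✓.

CD lower bound = 3, actual |A + B| = 3.


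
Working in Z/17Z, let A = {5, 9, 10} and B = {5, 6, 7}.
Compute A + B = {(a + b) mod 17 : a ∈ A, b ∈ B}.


Work in Z/17Z: reduce every sum a + b modulo 17.
Enumerate all 9 pairs:
a = 5: 5+5=10, 5+6=11, 5+7=12
a = 9: 9+5=14, 9+6=15, 9+7=16
a = 10: 10+5=15, 10+6=16, 10+7=0
Distinct residues collected: {0, 10, 11, 12, 14, 15, 16}
|A + B| = 7 (out of 17 total residues).

A + B = {0, 10, 11, 12, 14, 15, 16}


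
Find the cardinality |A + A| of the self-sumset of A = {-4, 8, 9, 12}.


A + A = {a + a' : a, a' ∈ A}; |A| = 4.
General bounds: 2|A| - 1 ≤ |A + A| ≤ |A|(|A|+1)/2, i.e. 7 ≤ |A + A| ≤ 10.
Lower bound 2|A|-1 is attained iff A is an arithmetic progression.
Enumerate sums a + a' for a ≤ a' (symmetric, so this suffices):
a = -4: -4+-4=-8, -4+8=4, -4+9=5, -4+12=8
a = 8: 8+8=16, 8+9=17, 8+12=20
a = 9: 9+9=18, 9+12=21
a = 12: 12+12=24
Distinct sums: {-8, 4, 5, 8, 16, 17, 18, 20, 21, 24}
|A + A| = 10

|A + A| = 10


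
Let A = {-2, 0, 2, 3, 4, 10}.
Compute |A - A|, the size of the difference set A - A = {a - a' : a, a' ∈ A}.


A - A = {a - a' : a, a' ∈ A}; |A| = 6.
Bounds: 2|A|-1 ≤ |A - A| ≤ |A|² - |A| + 1, i.e. 11 ≤ |A - A| ≤ 31.
Note: 0 ∈ A - A always (from a - a). The set is symmetric: if d ∈ A - A then -d ∈ A - A.
Enumerate nonzero differences d = a - a' with a > a' (then include -d):
Positive differences: {1, 2, 3, 4, 5, 6, 7, 8, 10, 12}
Full difference set: {0} ∪ (positive diffs) ∪ (negative diffs).
|A - A| = 1 + 2·10 = 21 (matches direct enumeration: 21).

|A - A| = 21


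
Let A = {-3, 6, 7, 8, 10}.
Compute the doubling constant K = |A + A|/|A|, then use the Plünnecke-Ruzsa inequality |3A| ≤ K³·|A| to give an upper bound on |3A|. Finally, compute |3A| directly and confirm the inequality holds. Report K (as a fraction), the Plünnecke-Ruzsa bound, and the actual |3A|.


|A| = 5.
Step 1: Compute A + A by enumerating all 25 pairs.
A + A = {-6, 3, 4, 5, 7, 12, 13, 14, 15, 16, 17, 18, 20}, so |A + A| = 13.
Step 2: Doubling constant K = |A + A|/|A| = 13/5 = 13/5 ≈ 2.6000.
Step 3: Plünnecke-Ruzsa gives |3A| ≤ K³·|A| = (2.6000)³ · 5 ≈ 87.8800.
Step 4: Compute 3A = A + A + A directly by enumerating all triples (a,b,c) ∈ A³; |3A| = 25.
Step 5: Check 25 ≤ 87.8800? Yes ✓.

K = 13/5, Plünnecke-Ruzsa bound K³|A| ≈ 87.8800, |3A| = 25, inequality holds.


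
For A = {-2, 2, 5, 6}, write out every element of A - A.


A - A = {a - a' : a, a' ∈ A}.
Compute a - a' for each ordered pair (a, a'):
a = -2: -2--2=0, -2-2=-4, -2-5=-7, -2-6=-8
a = 2: 2--2=4, 2-2=0, 2-5=-3, 2-6=-4
a = 5: 5--2=7, 5-2=3, 5-5=0, 5-6=-1
a = 6: 6--2=8, 6-2=4, 6-5=1, 6-6=0
Collecting distinct values (and noting 0 appears from a-a):
A - A = {-8, -7, -4, -3, -1, 0, 1, 3, 4, 7, 8}
|A - A| = 11

A - A = {-8, -7, -4, -3, -1, 0, 1, 3, 4, 7, 8}


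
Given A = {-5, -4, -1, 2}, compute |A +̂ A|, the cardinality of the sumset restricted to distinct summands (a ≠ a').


Restricted sumset: A +̂ A = {a + a' : a ∈ A, a' ∈ A, a ≠ a'}.
Equivalently, take A + A and drop any sum 2a that is achievable ONLY as a + a for a ∈ A (i.e. sums representable only with equal summands).
Enumerate pairs (a, a') with a < a' (symmetric, so each unordered pair gives one sum; this covers all a ≠ a'):
  -5 + -4 = -9
  -5 + -1 = -6
  -5 + 2 = -3
  -4 + -1 = -5
  -4 + 2 = -2
  -1 + 2 = 1
Collected distinct sums: {-9, -6, -5, -3, -2, 1}
|A +̂ A| = 6
(Reference bound: |A +̂ A| ≥ 2|A| - 3 for |A| ≥ 2, with |A| = 4 giving ≥ 5.)

|A +̂ A| = 6


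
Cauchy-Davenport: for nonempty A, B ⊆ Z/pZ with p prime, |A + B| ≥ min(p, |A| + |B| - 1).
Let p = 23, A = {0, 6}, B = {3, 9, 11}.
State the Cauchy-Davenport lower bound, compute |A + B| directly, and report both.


Cauchy-Davenport: |A + B| ≥ min(p, |A| + |B| - 1) for A, B nonempty in Z/pZ.
|A| = 2, |B| = 3, p = 23.
CD lower bound = min(23, 2 + 3 - 1) = min(23, 4) = 4.
Compute A + B mod 23 directly:
a = 0: 0+3=3, 0+9=9, 0+11=11
a = 6: 6+3=9, 6+9=15, 6+11=17
A + B = {3, 9, 11, 15, 17}, so |A + B| = 5.
Verify: 5 ≥ 4? Yes ✓.

CD lower bound = 4, actual |A + B| = 5.


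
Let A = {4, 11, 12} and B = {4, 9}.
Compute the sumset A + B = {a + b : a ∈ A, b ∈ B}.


A + B = {a + b : a ∈ A, b ∈ B}.
Enumerate all |A|·|B| = 3·2 = 6 pairs (a, b) and collect distinct sums.
a = 4: 4+4=8, 4+9=13
a = 11: 11+4=15, 11+9=20
a = 12: 12+4=16, 12+9=21
Collecting distinct sums: A + B = {8, 13, 15, 16, 20, 21}
|A + B| = 6

A + B = {8, 13, 15, 16, 20, 21}


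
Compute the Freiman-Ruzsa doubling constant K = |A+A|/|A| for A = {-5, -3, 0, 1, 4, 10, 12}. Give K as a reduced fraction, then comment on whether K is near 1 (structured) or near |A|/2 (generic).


|A| = 7.
Compute A + A by enumerating all 49 pairs.
A + A = {-10, -8, -6, -5, -4, -3, -2, -1, 0, 1, 2, 4, 5, 7, 8, 9, 10, 11, 12, 13, 14, 16, 20, 22, 24}, so |A + A| = 25.
K = |A + A| / |A| = 25/7 (already in lowest terms) ≈ 3.5714.
Reference: AP of size 7 gives K = 13/7 ≈ 1.8571; a fully generic set of size 7 gives K ≈ 4.0000.

|A| = 7, |A + A| = 25, K = 25/7.


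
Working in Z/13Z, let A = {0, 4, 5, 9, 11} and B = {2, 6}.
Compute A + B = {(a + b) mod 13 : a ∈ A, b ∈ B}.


Work in Z/13Z: reduce every sum a + b modulo 13.
Enumerate all 10 pairs:
a = 0: 0+2=2, 0+6=6
a = 4: 4+2=6, 4+6=10
a = 5: 5+2=7, 5+6=11
a = 9: 9+2=11, 9+6=2
a = 11: 11+2=0, 11+6=4
Distinct residues collected: {0, 2, 4, 6, 7, 10, 11}
|A + B| = 7 (out of 13 total residues).

A + B = {0, 2, 4, 6, 7, 10, 11}


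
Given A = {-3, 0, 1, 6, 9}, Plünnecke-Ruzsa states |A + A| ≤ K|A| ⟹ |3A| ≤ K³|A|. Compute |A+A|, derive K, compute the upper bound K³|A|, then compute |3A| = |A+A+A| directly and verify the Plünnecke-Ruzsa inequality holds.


|A| = 5.
Step 1: Compute A + A by enumerating all 25 pairs.
A + A = {-6, -3, -2, 0, 1, 2, 3, 6, 7, 9, 10, 12, 15, 18}, so |A + A| = 14.
Step 2: Doubling constant K = |A + A|/|A| = 14/5 = 14/5 ≈ 2.8000.
Step 3: Plünnecke-Ruzsa gives |3A| ≤ K³·|A| = (2.8000)³ · 5 ≈ 109.7600.
Step 4: Compute 3A = A + A + A directly by enumerating all triples (a,b,c) ∈ A³; |3A| = 26.
Step 5: Check 26 ≤ 109.7600? Yes ✓.

K = 14/5, Plünnecke-Ruzsa bound K³|A| ≈ 109.7600, |3A| = 26, inequality holds.


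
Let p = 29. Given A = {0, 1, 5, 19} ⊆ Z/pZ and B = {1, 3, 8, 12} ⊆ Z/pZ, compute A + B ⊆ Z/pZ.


Work in Z/29Z: reduce every sum a + b modulo 29.
Enumerate all 16 pairs:
a = 0: 0+1=1, 0+3=3, 0+8=8, 0+12=12
a = 1: 1+1=2, 1+3=4, 1+8=9, 1+12=13
a = 5: 5+1=6, 5+3=8, 5+8=13, 5+12=17
a = 19: 19+1=20, 19+3=22, 19+8=27, 19+12=2
Distinct residues collected: {1, 2, 3, 4, 6, 8, 9, 12, 13, 17, 20, 22, 27}
|A + B| = 13 (out of 29 total residues).

A + B = {1, 2, 3, 4, 6, 8, 9, 12, 13, 17, 20, 22, 27}


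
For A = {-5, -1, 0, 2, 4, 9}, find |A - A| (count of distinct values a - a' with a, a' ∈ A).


A - A = {a - a' : a, a' ∈ A}; |A| = 6.
Bounds: 2|A|-1 ≤ |A - A| ≤ |A|² - |A| + 1, i.e. 11 ≤ |A - A| ≤ 31.
Note: 0 ∈ A - A always (from a - a). The set is symmetric: if d ∈ A - A then -d ∈ A - A.
Enumerate nonzero differences d = a - a' with a > a' (then include -d):
Positive differences: {1, 2, 3, 4, 5, 7, 9, 10, 14}
Full difference set: {0} ∪ (positive diffs) ∪ (negative diffs).
|A - A| = 1 + 2·9 = 19 (matches direct enumeration: 19).

|A - A| = 19


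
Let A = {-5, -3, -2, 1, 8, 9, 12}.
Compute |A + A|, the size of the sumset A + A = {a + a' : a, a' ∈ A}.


A + A = {a + a' : a, a' ∈ A}; |A| = 7.
General bounds: 2|A| - 1 ≤ |A + A| ≤ |A|(|A|+1)/2, i.e. 13 ≤ |A + A| ≤ 28.
Lower bound 2|A|-1 is attained iff A is an arithmetic progression.
Enumerate sums a + a' for a ≤ a' (symmetric, so this suffices):
a = -5: -5+-5=-10, -5+-3=-8, -5+-2=-7, -5+1=-4, -5+8=3, -5+9=4, -5+12=7
a = -3: -3+-3=-6, -3+-2=-5, -3+1=-2, -3+8=5, -3+9=6, -3+12=9
a = -2: -2+-2=-4, -2+1=-1, -2+8=6, -2+9=7, -2+12=10
a = 1: 1+1=2, 1+8=9, 1+9=10, 1+12=13
a = 8: 8+8=16, 8+9=17, 8+12=20
a = 9: 9+9=18, 9+12=21
a = 12: 12+12=24
Distinct sums: {-10, -8, -7, -6, -5, -4, -2, -1, 2, 3, 4, 5, 6, 7, 9, 10, 13, 16, 17, 18, 20, 21, 24}
|A + A| = 23

|A + A| = 23


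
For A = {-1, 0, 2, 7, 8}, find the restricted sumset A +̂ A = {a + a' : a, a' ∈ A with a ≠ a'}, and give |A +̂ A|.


Restricted sumset: A +̂ A = {a + a' : a ∈ A, a' ∈ A, a ≠ a'}.
Equivalently, take A + A and drop any sum 2a that is achievable ONLY as a + a for a ∈ A (i.e. sums representable only with equal summands).
Enumerate pairs (a, a') with a < a' (symmetric, so each unordered pair gives one sum; this covers all a ≠ a'):
  -1 + 0 = -1
  -1 + 2 = 1
  -1 + 7 = 6
  -1 + 8 = 7
  0 + 2 = 2
  0 + 7 = 7
  0 + 8 = 8
  2 + 7 = 9
  2 + 8 = 10
  7 + 8 = 15
Collected distinct sums: {-1, 1, 2, 6, 7, 8, 9, 10, 15}
|A +̂ A| = 9
(Reference bound: |A +̂ A| ≥ 2|A| - 3 for |A| ≥ 2, with |A| = 5 giving ≥ 7.)

|A +̂ A| = 9


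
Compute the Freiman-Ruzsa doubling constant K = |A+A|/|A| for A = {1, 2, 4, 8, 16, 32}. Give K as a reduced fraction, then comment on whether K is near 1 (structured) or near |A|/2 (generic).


|A| = 6.
Compute A + A by enumerating all 36 pairs.
A + A = {2, 3, 4, 5, 6, 8, 9, 10, 12, 16, 17, 18, 20, 24, 32, 33, 34, 36, 40, 48, 64}, so |A + A| = 21.
K = |A + A| / |A| = 21/6 = 7/2 ≈ 3.5000.
Reference: AP of size 6 gives K = 11/6 ≈ 1.8333; a fully generic set of size 6 gives K ≈ 3.5000.

|A| = 6, |A + A| = 21, K = 21/6 = 7/2.


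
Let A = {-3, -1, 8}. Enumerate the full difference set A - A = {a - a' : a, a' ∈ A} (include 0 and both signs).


A - A = {a - a' : a, a' ∈ A}.
Compute a - a' for each ordered pair (a, a'):
a = -3: -3--3=0, -3--1=-2, -3-8=-11
a = -1: -1--3=2, -1--1=0, -1-8=-9
a = 8: 8--3=11, 8--1=9, 8-8=0
Collecting distinct values (and noting 0 appears from a-a):
A - A = {-11, -9, -2, 0, 2, 9, 11}
|A - A| = 7

A - A = {-11, -9, -2, 0, 2, 9, 11}


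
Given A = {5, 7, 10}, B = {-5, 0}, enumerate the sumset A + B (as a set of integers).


A + B = {a + b : a ∈ A, b ∈ B}.
Enumerate all |A|·|B| = 3·2 = 6 pairs (a, b) and collect distinct sums.
a = 5: 5+-5=0, 5+0=5
a = 7: 7+-5=2, 7+0=7
a = 10: 10+-5=5, 10+0=10
Collecting distinct sums: A + B = {0, 2, 5, 7, 10}
|A + B| = 5

A + B = {0, 2, 5, 7, 10}


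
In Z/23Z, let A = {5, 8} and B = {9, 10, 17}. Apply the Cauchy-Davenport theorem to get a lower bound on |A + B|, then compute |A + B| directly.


Cauchy-Davenport: |A + B| ≥ min(p, |A| + |B| - 1) for A, B nonempty in Z/pZ.
|A| = 2, |B| = 3, p = 23.
CD lower bound = min(23, 2 + 3 - 1) = min(23, 4) = 4.
Compute A + B mod 23 directly:
a = 5: 5+9=14, 5+10=15, 5+17=22
a = 8: 8+9=17, 8+10=18, 8+17=2
A + B = {2, 14, 15, 17, 18, 22}, so |A + B| = 6.
Verify: 6 ≥ 4? Yes ✓.

CD lower bound = 4, actual |A + B| = 6.


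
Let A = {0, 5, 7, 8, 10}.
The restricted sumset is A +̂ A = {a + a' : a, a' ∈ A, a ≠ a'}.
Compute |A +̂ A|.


Restricted sumset: A +̂ A = {a + a' : a ∈ A, a' ∈ A, a ≠ a'}.
Equivalently, take A + A and drop any sum 2a that is achievable ONLY as a + a for a ∈ A (i.e. sums representable only with equal summands).
Enumerate pairs (a, a') with a < a' (symmetric, so each unordered pair gives one sum; this covers all a ≠ a'):
  0 + 5 = 5
  0 + 7 = 7
  0 + 8 = 8
  0 + 10 = 10
  5 + 7 = 12
  5 + 8 = 13
  5 + 10 = 15
  7 + 8 = 15
  7 + 10 = 17
  8 + 10 = 18
Collected distinct sums: {5, 7, 8, 10, 12, 13, 15, 17, 18}
|A +̂ A| = 9
(Reference bound: |A +̂ A| ≥ 2|A| - 3 for |A| ≥ 2, with |A| = 5 giving ≥ 7.)

|A +̂ A| = 9


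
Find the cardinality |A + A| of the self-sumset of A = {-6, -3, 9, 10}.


A + A = {a + a' : a, a' ∈ A}; |A| = 4.
General bounds: 2|A| - 1 ≤ |A + A| ≤ |A|(|A|+1)/2, i.e. 7 ≤ |A + A| ≤ 10.
Lower bound 2|A|-1 is attained iff A is an arithmetic progression.
Enumerate sums a + a' for a ≤ a' (symmetric, so this suffices):
a = -6: -6+-6=-12, -6+-3=-9, -6+9=3, -6+10=4
a = -3: -3+-3=-6, -3+9=6, -3+10=7
a = 9: 9+9=18, 9+10=19
a = 10: 10+10=20
Distinct sums: {-12, -9, -6, 3, 4, 6, 7, 18, 19, 20}
|A + A| = 10

|A + A| = 10


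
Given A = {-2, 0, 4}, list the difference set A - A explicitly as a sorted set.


A - A = {a - a' : a, a' ∈ A}.
Compute a - a' for each ordered pair (a, a'):
a = -2: -2--2=0, -2-0=-2, -2-4=-6
a = 0: 0--2=2, 0-0=0, 0-4=-4
a = 4: 4--2=6, 4-0=4, 4-4=0
Collecting distinct values (and noting 0 appears from a-a):
A - A = {-6, -4, -2, 0, 2, 4, 6}
|A - A| = 7

A - A = {-6, -4, -2, 0, 2, 4, 6}


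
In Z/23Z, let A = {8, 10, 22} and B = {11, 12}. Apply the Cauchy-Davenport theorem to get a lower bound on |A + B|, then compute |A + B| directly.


Cauchy-Davenport: |A + B| ≥ min(p, |A| + |B| - 1) for A, B nonempty in Z/pZ.
|A| = 3, |B| = 2, p = 23.
CD lower bound = min(23, 3 + 2 - 1) = min(23, 4) = 4.
Compute A + B mod 23 directly:
a = 8: 8+11=19, 8+12=20
a = 10: 10+11=21, 10+12=22
a = 22: 22+11=10, 22+12=11
A + B = {10, 11, 19, 20, 21, 22}, so |A + B| = 6.
Verify: 6 ≥ 4? Yes ✓.

CD lower bound = 4, actual |A + B| = 6.


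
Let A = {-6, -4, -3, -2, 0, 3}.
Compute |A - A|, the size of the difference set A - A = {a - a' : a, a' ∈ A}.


A - A = {a - a' : a, a' ∈ A}; |A| = 6.
Bounds: 2|A|-1 ≤ |A - A| ≤ |A|² - |A| + 1, i.e. 11 ≤ |A - A| ≤ 31.
Note: 0 ∈ A - A always (from a - a). The set is symmetric: if d ∈ A - A then -d ∈ A - A.
Enumerate nonzero differences d = a - a' with a > a' (then include -d):
Positive differences: {1, 2, 3, 4, 5, 6, 7, 9}
Full difference set: {0} ∪ (positive diffs) ∪ (negative diffs).
|A - A| = 1 + 2·8 = 17 (matches direct enumeration: 17).

|A - A| = 17


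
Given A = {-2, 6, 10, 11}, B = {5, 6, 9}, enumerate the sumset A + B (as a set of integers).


A + B = {a + b : a ∈ A, b ∈ B}.
Enumerate all |A|·|B| = 4·3 = 12 pairs (a, b) and collect distinct sums.
a = -2: -2+5=3, -2+6=4, -2+9=7
a = 6: 6+5=11, 6+6=12, 6+9=15
a = 10: 10+5=15, 10+6=16, 10+9=19
a = 11: 11+5=16, 11+6=17, 11+9=20
Collecting distinct sums: A + B = {3, 4, 7, 11, 12, 15, 16, 17, 19, 20}
|A + B| = 10

A + B = {3, 4, 7, 11, 12, 15, 16, 17, 19, 20}


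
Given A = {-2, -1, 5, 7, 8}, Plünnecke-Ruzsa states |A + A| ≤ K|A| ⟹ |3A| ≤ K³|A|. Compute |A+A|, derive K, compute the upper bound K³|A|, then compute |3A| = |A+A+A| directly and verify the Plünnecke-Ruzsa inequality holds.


|A| = 5.
Step 1: Compute A + A by enumerating all 25 pairs.
A + A = {-4, -3, -2, 3, 4, 5, 6, 7, 10, 12, 13, 14, 15, 16}, so |A + A| = 14.
Step 2: Doubling constant K = |A + A|/|A| = 14/5 = 14/5 ≈ 2.8000.
Step 3: Plünnecke-Ruzsa gives |3A| ≤ K³·|A| = (2.8000)³ · 5 ≈ 109.7600.
Step 4: Compute 3A = A + A + A directly by enumerating all triples (a,b,c) ∈ A³; |3A| = 26.
Step 5: Check 26 ≤ 109.7600? Yes ✓.

K = 14/5, Plünnecke-Ruzsa bound K³|A| ≈ 109.7600, |3A| = 26, inequality holds.


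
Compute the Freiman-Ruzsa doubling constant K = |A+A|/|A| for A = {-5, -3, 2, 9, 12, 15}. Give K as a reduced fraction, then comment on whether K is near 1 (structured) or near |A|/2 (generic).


|A| = 6.
Compute A + A by enumerating all 36 pairs.
A + A = {-10, -8, -6, -3, -1, 4, 6, 7, 9, 10, 11, 12, 14, 17, 18, 21, 24, 27, 30}, so |A + A| = 19.
K = |A + A| / |A| = 19/6 (already in lowest terms) ≈ 3.1667.
Reference: AP of size 6 gives K = 11/6 ≈ 1.8333; a fully generic set of size 6 gives K ≈ 3.5000.

|A| = 6, |A + A| = 19, K = 19/6.


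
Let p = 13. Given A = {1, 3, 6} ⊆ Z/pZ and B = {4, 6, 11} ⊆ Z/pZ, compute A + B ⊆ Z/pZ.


Work in Z/13Z: reduce every sum a + b modulo 13.
Enumerate all 9 pairs:
a = 1: 1+4=5, 1+6=7, 1+11=12
a = 3: 3+4=7, 3+6=9, 3+11=1
a = 6: 6+4=10, 6+6=12, 6+11=4
Distinct residues collected: {1, 4, 5, 7, 9, 10, 12}
|A + B| = 7 (out of 13 total residues).

A + B = {1, 4, 5, 7, 9, 10, 12}


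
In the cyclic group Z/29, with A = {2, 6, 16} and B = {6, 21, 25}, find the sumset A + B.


Work in Z/29Z: reduce every sum a + b modulo 29.
Enumerate all 9 pairs:
a = 2: 2+6=8, 2+21=23, 2+25=27
a = 6: 6+6=12, 6+21=27, 6+25=2
a = 16: 16+6=22, 16+21=8, 16+25=12
Distinct residues collected: {2, 8, 12, 22, 23, 27}
|A + B| = 6 (out of 29 total residues).

A + B = {2, 8, 12, 22, 23, 27}


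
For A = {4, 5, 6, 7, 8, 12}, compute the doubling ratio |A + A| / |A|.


|A| = 6.
Compute A + A by enumerating all 36 pairs.
A + A = {8, 9, 10, 11, 12, 13, 14, 15, 16, 17, 18, 19, 20, 24}, so |A + A| = 14.
K = |A + A| / |A| = 14/6 = 7/3 ≈ 2.3333.
Reference: AP of size 6 gives K = 11/6 ≈ 1.8333; a fully generic set of size 6 gives K ≈ 3.5000.

|A| = 6, |A + A| = 14, K = 14/6 = 7/3.
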